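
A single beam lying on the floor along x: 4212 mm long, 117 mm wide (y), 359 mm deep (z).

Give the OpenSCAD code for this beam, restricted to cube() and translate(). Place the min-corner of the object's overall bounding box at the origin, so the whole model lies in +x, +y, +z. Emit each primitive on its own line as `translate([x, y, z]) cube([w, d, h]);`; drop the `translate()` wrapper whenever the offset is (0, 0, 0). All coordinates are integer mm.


cube([4212, 117, 359]);


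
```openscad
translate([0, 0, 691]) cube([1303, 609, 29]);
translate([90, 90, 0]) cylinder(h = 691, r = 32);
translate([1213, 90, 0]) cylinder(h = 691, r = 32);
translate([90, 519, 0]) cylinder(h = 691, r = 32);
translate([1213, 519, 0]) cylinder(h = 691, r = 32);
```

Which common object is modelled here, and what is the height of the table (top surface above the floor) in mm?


A table. The table height is 720 mm.

A 1303×609×29 slab sits at z = 691 on four Ø64 mm round legs — a table. The top surface is at 691 + 29 = 720 mm.


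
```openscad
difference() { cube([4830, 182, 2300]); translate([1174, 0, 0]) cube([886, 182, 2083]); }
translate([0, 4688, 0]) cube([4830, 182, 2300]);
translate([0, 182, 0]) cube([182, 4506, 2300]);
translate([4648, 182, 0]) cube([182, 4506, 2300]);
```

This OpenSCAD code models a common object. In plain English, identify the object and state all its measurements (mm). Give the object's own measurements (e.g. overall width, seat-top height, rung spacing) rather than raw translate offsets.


A single room: four walls, each 2300 mm tall and 182 mm thick, enclosing an outside footprint 4830×4870 mm (x × y), no floor or roof. The front and back walls (−y and +y sides) run the full x-width; the side walls fit between their inner faces. A door opening 886 mm wide and 2083 mm tall is cut through the front wall from the floor up, its −x edge 1174 mm from the wall's −x end.


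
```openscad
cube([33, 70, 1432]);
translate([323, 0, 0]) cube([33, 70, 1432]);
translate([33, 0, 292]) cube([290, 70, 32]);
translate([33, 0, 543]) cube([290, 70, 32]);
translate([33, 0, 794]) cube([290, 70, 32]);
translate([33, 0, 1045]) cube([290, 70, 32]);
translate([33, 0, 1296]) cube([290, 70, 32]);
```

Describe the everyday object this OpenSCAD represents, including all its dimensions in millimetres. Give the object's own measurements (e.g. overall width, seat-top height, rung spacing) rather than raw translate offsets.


A straight ladder. Two 33×70 mm vertical rails, 1432 mm tall, stand 356 mm apart (outside-to-outside) with their front faces coplanar on the −y side. 5 rungs, each 70 mm deep and 32 mm tall, span between the inner faces of the rails, front faces flush with the rails. The lowest rung's underside is at z = 292 mm and rungs are spaced 251 mm apart (underside to underside).


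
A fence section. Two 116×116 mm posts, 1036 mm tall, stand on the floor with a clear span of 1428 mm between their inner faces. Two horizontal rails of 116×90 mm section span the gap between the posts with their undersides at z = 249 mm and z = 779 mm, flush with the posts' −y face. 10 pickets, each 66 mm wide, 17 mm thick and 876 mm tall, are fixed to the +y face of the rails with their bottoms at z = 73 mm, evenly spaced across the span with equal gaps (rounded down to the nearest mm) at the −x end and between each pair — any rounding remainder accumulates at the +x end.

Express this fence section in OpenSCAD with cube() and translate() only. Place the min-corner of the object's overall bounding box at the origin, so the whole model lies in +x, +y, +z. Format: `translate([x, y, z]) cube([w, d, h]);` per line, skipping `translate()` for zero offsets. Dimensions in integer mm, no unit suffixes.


cube([116, 116, 1036]);
translate([1544, 0, 0]) cube([116, 116, 1036]);
translate([116, 0, 249]) cube([1428, 116, 90]);
translate([116, 0, 779]) cube([1428, 116, 90]);
translate([185, 116, 73]) cube([66, 17, 876]);
translate([320, 116, 73]) cube([66, 17, 876]);
translate([455, 116, 73]) cube([66, 17, 876]);
translate([590, 116, 73]) cube([66, 17, 876]);
translate([725, 116, 73]) cube([66, 17, 876]);
translate([860, 116, 73]) cube([66, 17, 876]);
translate([995, 116, 73]) cube([66, 17, 876]);
translate([1130, 116, 73]) cube([66, 17, 876]);
translate([1265, 116, 73]) cube([66, 17, 876]);
translate([1400, 116, 73]) cube([66, 17, 876]);


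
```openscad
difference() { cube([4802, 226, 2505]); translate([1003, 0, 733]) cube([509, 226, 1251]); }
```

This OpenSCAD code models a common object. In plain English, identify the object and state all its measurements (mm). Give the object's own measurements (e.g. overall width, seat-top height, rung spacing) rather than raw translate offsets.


A wall 4802 mm long (x), 226 mm thick (y), 2505 mm tall, with a rectangular window opening cut through it. The opening is 509 mm wide and 1251 mm tall; its sill is at z = 733 mm and its near (−x) edge is 1003 mm from the wall's −x end. The opening passes through the full wall thickness.


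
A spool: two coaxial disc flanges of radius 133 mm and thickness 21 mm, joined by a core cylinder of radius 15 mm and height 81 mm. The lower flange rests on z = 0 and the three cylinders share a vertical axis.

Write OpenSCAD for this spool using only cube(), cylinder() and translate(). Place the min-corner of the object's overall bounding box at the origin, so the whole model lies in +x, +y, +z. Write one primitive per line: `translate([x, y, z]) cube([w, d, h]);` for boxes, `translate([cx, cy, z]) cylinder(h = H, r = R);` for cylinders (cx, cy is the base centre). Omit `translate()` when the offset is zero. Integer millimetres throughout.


translate([133, 133, 0]) cylinder(h = 21, r = 133);
translate([133, 133, 21]) cylinder(h = 81, r = 15);
translate([133, 133, 102]) cylinder(h = 21, r = 133);


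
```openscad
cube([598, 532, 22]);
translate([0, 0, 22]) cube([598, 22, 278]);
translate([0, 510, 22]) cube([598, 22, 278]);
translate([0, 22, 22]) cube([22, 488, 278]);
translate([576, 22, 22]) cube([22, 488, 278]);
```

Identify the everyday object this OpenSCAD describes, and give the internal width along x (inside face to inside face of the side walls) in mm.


An open box. The internal width is 554 mm.

A 598×532 base slab with four walls standing on it — an open box. The base is 598 mm wide and the walls are 22 mm thick, so the internal width is 598 − 2 × 22 = 554 mm.


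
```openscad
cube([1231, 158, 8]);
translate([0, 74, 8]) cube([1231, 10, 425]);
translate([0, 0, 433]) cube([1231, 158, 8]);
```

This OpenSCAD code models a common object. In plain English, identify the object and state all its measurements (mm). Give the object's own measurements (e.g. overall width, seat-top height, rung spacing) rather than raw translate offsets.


An I-beam lying along x, 1231 mm long. Overall section height 441 mm. Two flanges 158 mm wide (y) and 8 mm thick, one on the floor and one at the top; a web 10 mm thick runs between them, centred on the flange width.


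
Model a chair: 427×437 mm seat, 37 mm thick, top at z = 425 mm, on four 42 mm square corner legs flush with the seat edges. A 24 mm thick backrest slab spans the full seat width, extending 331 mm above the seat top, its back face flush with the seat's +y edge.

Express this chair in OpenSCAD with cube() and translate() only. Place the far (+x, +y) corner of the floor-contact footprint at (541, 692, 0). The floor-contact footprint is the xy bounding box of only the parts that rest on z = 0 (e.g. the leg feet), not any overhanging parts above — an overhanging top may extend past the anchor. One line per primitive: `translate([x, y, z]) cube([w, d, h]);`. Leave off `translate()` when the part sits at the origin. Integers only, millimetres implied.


translate([114, 255, 388]) cube([427, 437, 37]);
translate([114, 255, 0]) cube([42, 42, 388]);
translate([499, 255, 0]) cube([42, 42, 388]);
translate([114, 650, 0]) cube([42, 42, 388]);
translate([499, 650, 0]) cube([42, 42, 388]);
translate([114, 668, 425]) cube([427, 24, 331]);


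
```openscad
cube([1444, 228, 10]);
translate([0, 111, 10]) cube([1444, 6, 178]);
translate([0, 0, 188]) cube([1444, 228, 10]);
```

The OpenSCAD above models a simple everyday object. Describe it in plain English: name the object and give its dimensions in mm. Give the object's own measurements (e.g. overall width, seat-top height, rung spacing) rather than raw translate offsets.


An I-beam lying along x, 1444 mm long. Overall section height 198 mm. Two flanges 228 mm wide (y) and 10 mm thick, one on the floor and one at the top; a web 6 mm thick runs between them, centred on the flange width.


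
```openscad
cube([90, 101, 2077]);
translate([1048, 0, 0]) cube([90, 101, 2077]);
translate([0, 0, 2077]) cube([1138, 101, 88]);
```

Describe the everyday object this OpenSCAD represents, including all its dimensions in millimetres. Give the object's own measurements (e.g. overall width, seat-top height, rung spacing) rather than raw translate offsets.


A door frame. The clear opening is 958 mm wide and 2077 mm high. Two 90 mm wide jambs, 101 mm deep, stand either side of the opening from the floor to the top of the opening. A 88 mm thick head sits across the top of both jambs, spanning the full outside width of the frame.


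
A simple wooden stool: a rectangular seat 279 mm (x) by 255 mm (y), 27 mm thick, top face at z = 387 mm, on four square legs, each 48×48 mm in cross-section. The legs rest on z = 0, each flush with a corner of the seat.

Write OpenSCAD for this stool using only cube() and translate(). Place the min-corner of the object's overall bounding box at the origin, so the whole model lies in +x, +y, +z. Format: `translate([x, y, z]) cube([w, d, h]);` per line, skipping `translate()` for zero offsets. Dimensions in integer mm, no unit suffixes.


translate([0, 0, 360]) cube([279, 255, 27]);
cube([48, 48, 360]);
translate([231, 0, 0]) cube([48, 48, 360]);
translate([0, 207, 0]) cube([48, 48, 360]);
translate([231, 207, 0]) cube([48, 48, 360]);


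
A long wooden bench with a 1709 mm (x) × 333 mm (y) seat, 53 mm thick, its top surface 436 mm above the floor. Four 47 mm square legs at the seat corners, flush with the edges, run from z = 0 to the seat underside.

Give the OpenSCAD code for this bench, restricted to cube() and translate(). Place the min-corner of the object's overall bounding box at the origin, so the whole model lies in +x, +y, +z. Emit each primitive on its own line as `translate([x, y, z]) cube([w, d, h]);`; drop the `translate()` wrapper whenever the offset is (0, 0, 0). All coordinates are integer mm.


translate([0, 0, 383]) cube([1709, 333, 53]);
cube([47, 47, 383]);
translate([0, 286, 0]) cube([47, 47, 383]);
translate([1662, 0, 0]) cube([47, 47, 383]);
translate([1662, 286, 0]) cube([47, 47, 383]);


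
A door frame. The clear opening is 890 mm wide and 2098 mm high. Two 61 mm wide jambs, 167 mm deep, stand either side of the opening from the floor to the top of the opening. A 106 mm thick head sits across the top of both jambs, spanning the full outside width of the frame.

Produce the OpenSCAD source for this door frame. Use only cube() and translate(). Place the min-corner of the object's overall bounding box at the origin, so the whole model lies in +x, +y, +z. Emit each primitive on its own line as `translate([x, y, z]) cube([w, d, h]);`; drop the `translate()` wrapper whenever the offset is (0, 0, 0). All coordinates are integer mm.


cube([61, 167, 2098]);
translate([951, 0, 0]) cube([61, 167, 2098]);
translate([0, 0, 2098]) cube([1012, 167, 106]);


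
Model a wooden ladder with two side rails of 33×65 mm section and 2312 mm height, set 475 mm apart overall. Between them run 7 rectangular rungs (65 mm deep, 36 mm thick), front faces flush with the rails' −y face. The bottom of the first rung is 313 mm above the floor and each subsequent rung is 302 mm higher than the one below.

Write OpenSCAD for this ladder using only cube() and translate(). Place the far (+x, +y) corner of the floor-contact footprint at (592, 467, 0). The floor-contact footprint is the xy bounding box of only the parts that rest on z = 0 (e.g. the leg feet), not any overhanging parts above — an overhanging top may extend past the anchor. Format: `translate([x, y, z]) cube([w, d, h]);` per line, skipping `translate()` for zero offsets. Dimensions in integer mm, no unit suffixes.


translate([117, 402, 0]) cube([33, 65, 2312]);
translate([559, 402, 0]) cube([33, 65, 2312]);
translate([150, 402, 313]) cube([409, 65, 36]);
translate([150, 402, 615]) cube([409, 65, 36]);
translate([150, 402, 917]) cube([409, 65, 36]);
translate([150, 402, 1219]) cube([409, 65, 36]);
translate([150, 402, 1521]) cube([409, 65, 36]);
translate([150, 402, 1823]) cube([409, 65, 36]);
translate([150, 402, 2125]) cube([409, 65, 36]);


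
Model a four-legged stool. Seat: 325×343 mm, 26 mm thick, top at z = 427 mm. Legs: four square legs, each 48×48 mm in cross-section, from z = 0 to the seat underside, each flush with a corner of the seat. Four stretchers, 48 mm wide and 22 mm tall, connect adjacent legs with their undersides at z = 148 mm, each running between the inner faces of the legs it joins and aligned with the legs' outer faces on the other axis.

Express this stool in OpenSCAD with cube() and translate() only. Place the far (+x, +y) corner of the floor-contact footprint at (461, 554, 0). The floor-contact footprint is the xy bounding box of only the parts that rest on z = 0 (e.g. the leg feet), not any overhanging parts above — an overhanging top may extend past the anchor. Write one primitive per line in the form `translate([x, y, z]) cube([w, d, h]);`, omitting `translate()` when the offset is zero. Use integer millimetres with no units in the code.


translate([136, 211, 401]) cube([325, 343, 26]);
translate([136, 211, 0]) cube([48, 48, 401]);
translate([413, 211, 0]) cube([48, 48, 401]);
translate([136, 506, 0]) cube([48, 48, 401]);
translate([413, 506, 0]) cube([48, 48, 401]);
translate([184, 211, 148]) cube([229, 48, 22]);
translate([184, 506, 148]) cube([229, 48, 22]);
translate([136, 259, 148]) cube([48, 247, 22]);
translate([413, 259, 148]) cube([48, 247, 22]);


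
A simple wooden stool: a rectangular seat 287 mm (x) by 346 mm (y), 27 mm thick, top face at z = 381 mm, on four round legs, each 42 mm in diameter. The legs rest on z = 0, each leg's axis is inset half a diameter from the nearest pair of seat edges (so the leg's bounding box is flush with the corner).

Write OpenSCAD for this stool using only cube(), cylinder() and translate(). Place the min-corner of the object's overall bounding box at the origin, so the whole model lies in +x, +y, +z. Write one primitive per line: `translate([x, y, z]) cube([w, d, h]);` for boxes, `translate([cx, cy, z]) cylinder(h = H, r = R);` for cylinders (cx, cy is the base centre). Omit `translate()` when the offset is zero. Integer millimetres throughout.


translate([0, 0, 354]) cube([287, 346, 27]);
translate([21, 21, 0]) cylinder(h = 354, r = 21);
translate([266, 21, 0]) cylinder(h = 354, r = 21);
translate([21, 325, 0]) cylinder(h = 354, r = 21);
translate([266, 325, 0]) cylinder(h = 354, r = 21);


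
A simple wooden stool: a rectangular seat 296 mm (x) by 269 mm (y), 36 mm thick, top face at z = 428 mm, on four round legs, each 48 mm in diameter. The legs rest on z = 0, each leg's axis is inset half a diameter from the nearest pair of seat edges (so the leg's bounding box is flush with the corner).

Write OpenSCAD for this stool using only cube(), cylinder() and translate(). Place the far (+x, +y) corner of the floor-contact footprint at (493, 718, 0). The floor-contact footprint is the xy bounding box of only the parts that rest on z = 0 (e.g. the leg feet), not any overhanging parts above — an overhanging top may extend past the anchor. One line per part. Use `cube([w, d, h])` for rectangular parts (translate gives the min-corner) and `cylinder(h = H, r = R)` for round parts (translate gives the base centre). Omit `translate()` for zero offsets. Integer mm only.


translate([197, 449, 392]) cube([296, 269, 36]);
translate([221, 473, 0]) cylinder(h = 392, r = 24);
translate([469, 473, 0]) cylinder(h = 392, r = 24);
translate([221, 694, 0]) cylinder(h = 392, r = 24);
translate([469, 694, 0]) cylinder(h = 392, r = 24);


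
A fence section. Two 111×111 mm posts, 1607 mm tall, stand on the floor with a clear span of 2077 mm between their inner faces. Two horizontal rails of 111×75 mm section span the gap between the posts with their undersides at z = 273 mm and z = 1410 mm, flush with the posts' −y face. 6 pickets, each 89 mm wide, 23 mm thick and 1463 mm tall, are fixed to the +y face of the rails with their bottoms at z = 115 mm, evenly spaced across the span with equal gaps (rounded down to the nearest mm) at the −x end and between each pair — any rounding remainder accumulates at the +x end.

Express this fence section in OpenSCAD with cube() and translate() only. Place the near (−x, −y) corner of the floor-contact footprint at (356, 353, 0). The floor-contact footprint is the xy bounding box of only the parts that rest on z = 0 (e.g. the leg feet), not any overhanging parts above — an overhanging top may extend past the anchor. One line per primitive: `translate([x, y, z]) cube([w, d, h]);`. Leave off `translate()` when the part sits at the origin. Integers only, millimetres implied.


translate([356, 353, 0]) cube([111, 111, 1607]);
translate([2544, 353, 0]) cube([111, 111, 1607]);
translate([467, 353, 273]) cube([2077, 111, 75]);
translate([467, 353, 1410]) cube([2077, 111, 75]);
translate([687, 464, 115]) cube([89, 23, 1463]);
translate([996, 464, 115]) cube([89, 23, 1463]);
translate([1305, 464, 115]) cube([89, 23, 1463]);
translate([1614, 464, 115]) cube([89, 23, 1463]);
translate([1923, 464, 115]) cube([89, 23, 1463]);
translate([2232, 464, 115]) cube([89, 23, 1463]);


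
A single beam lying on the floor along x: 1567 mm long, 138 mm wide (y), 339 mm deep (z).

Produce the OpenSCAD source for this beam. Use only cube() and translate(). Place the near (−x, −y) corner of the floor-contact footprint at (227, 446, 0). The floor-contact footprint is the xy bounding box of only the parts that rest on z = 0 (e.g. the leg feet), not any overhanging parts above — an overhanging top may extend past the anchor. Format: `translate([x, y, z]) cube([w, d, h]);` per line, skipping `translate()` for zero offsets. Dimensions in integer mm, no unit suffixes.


translate([227, 446, 0]) cube([1567, 138, 339]);


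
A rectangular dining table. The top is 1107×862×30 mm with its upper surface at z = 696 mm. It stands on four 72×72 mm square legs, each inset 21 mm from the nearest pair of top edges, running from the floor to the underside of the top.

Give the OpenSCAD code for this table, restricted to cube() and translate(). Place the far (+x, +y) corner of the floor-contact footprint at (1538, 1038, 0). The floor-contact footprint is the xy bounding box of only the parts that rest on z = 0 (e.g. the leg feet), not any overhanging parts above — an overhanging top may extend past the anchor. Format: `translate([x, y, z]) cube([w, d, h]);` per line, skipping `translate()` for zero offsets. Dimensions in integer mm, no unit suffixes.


translate([452, 197, 666]) cube([1107, 862, 30]);
translate([473, 218, 0]) cube([72, 72, 666]);
translate([1466, 218, 0]) cube([72, 72, 666]);
translate([473, 966, 0]) cube([72, 72, 666]);
translate([1466, 966, 0]) cube([72, 72, 666]);


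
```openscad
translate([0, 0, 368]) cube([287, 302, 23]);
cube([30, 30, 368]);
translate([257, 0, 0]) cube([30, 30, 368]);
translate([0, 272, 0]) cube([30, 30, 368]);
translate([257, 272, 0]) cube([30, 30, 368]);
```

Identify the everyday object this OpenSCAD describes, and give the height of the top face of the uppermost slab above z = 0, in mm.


A stool. The seat height is 391 mm.

A 287×302×23 slab at z = 368 on four corner posts — a stool. The seat top is 368 + 23 = 391 mm.


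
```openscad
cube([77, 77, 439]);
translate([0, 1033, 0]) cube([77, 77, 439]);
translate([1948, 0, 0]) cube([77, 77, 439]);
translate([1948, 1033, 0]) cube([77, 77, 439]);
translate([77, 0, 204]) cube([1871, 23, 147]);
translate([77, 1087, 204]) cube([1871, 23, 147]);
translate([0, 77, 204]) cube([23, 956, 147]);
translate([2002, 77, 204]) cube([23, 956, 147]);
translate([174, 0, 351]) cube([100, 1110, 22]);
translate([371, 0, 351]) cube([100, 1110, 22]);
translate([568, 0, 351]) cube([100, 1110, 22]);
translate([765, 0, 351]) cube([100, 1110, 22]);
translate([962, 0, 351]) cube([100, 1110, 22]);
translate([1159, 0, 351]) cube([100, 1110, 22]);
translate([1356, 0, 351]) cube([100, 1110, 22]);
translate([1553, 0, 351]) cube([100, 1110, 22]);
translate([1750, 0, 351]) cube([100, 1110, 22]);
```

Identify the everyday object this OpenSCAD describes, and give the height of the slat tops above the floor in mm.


A bed frame. The slat-top height is 373 mm.

Four posts, four rails, and a row of slats — a bed frame. Slats sit on the rails at z = 204 + 147 = 351; with slat thickness 22, the top is 373 mm.


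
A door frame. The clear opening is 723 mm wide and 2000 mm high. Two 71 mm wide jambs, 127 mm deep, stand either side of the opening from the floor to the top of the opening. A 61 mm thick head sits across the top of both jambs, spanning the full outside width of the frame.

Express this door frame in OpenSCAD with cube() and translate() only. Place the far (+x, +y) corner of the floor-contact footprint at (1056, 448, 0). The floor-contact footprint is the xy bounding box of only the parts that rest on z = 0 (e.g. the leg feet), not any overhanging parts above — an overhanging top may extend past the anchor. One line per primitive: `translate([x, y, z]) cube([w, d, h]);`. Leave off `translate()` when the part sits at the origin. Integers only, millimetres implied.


translate([191, 321, 0]) cube([71, 127, 2000]);
translate([985, 321, 0]) cube([71, 127, 2000]);
translate([191, 321, 2000]) cube([865, 127, 61]);


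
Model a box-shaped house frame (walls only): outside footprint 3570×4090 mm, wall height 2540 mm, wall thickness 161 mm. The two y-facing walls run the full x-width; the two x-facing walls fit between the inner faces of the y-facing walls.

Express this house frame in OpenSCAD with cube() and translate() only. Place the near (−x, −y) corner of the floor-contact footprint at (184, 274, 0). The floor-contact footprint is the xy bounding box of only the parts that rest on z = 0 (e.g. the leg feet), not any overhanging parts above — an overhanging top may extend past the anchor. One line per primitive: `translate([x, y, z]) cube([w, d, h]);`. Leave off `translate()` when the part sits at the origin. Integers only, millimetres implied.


translate([184, 274, 0]) cube([3570, 161, 2540]);
translate([184, 4203, 0]) cube([3570, 161, 2540]);
translate([184, 435, 0]) cube([161, 3768, 2540]);
translate([3593, 435, 0]) cube([161, 3768, 2540]);


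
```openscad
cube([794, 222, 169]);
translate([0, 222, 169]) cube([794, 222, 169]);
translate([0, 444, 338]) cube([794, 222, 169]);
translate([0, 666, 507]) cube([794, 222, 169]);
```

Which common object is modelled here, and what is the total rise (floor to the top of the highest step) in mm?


A staircase. The total rise is 676 mm.

4 identical blocks, each offset up and back from the previous — a staircase. Each step is 169 mm tall and there are 4 of them, so the total rise is 4 × 169 = 676 mm.


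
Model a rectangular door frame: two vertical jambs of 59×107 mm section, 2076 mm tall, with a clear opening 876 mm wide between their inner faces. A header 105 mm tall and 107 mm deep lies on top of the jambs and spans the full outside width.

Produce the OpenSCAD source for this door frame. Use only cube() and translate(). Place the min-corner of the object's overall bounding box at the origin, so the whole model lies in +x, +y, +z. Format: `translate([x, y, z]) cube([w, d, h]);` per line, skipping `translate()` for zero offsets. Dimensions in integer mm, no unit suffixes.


cube([59, 107, 2076]);
translate([935, 0, 0]) cube([59, 107, 2076]);
translate([0, 0, 2076]) cube([994, 107, 105]);


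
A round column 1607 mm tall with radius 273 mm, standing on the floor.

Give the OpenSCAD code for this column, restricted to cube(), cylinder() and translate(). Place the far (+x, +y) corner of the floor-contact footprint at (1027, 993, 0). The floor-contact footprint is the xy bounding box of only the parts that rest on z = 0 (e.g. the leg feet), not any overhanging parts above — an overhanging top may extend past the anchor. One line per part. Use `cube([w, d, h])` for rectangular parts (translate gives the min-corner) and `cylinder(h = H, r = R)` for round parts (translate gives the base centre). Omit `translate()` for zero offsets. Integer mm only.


translate([754, 720, 0]) cylinder(h = 1607, r = 273);


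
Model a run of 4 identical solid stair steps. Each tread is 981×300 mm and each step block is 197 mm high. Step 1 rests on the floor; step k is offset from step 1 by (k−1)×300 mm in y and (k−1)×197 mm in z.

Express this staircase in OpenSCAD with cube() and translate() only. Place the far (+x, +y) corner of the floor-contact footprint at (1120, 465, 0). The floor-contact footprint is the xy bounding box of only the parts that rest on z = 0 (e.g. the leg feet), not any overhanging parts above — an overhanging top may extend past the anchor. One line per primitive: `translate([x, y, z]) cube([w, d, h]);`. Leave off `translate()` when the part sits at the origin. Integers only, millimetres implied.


translate([139, 165, 0]) cube([981, 300, 197]);
translate([139, 465, 197]) cube([981, 300, 197]);
translate([139, 765, 394]) cube([981, 300, 197]);
translate([139, 1065, 591]) cube([981, 300, 197]);


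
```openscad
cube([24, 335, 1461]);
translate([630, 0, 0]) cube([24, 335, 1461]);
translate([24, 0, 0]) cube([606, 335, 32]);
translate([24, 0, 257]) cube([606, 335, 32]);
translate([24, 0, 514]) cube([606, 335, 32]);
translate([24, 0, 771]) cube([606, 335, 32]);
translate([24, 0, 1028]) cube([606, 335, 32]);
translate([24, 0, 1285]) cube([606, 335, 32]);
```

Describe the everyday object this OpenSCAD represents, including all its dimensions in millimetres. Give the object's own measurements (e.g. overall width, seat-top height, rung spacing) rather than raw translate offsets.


An open bookshelf. Two side panels, each 24 mm thick, 335 mm deep and 1461 mm tall, stand 654 mm apart (outside-to-outside). Between them sit 6 shelves, each 32 mm thick and 335 mm deep, spanning the full gap between the sides. The bottom shelf rests on the floor (its underside at z = 0) and the clear gap between one shelf's top and the next shelf's underside is 225 mm.


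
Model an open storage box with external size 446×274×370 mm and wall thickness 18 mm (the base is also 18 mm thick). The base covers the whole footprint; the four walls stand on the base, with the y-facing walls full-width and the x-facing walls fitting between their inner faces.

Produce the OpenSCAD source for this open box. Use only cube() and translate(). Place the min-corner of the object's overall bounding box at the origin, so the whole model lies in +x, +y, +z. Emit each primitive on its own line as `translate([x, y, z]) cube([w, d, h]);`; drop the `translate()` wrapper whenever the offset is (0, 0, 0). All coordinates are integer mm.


cube([446, 274, 18]);
translate([0, 0, 18]) cube([446, 18, 352]);
translate([0, 256, 18]) cube([446, 18, 352]);
translate([0, 18, 18]) cube([18, 238, 352]);
translate([428, 18, 18]) cube([18, 238, 352]);


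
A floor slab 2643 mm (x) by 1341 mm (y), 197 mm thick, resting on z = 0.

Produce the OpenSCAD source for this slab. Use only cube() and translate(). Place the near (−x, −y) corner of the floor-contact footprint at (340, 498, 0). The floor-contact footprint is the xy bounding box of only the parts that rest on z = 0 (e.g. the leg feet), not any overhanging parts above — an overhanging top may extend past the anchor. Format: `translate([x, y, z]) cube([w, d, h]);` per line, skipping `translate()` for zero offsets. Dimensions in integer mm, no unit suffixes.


translate([340, 498, 0]) cube([2643, 1341, 197]);


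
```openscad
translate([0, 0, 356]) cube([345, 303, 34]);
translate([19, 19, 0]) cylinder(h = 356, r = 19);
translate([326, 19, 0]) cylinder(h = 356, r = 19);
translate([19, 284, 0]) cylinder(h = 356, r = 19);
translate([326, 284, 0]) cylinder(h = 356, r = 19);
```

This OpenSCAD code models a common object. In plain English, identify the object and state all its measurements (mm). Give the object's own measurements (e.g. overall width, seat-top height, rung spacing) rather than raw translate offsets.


A four-legged stool. The seat is a 345×303×34 mm slab whose top surface is at z = 390 mm; four round legs, each 38 mm in diameter, run from the floor (z = 0) to the underside of the seat, each leg's axis is inset half a diameter from the nearest pair of seat edges (so the leg's bounding box is flush with the corner).


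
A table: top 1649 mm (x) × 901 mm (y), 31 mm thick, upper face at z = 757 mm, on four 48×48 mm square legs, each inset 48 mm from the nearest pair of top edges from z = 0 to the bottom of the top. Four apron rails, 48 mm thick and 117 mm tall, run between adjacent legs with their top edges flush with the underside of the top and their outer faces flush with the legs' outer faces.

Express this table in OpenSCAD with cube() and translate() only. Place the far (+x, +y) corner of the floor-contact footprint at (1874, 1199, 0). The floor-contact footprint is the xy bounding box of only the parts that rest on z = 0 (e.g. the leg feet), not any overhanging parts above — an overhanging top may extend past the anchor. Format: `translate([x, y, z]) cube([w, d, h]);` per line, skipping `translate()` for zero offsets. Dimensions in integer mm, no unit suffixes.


translate([273, 346, 726]) cube([1649, 901, 31]);
translate([321, 394, 0]) cube([48, 48, 726]);
translate([1826, 394, 0]) cube([48, 48, 726]);
translate([321, 1151, 0]) cube([48, 48, 726]);
translate([1826, 1151, 0]) cube([48, 48, 726]);
translate([369, 394, 609]) cube([1457, 48, 117]);
translate([369, 1151, 609]) cube([1457, 48, 117]);
translate([321, 442, 609]) cube([48, 709, 117]);
translate([1826, 442, 609]) cube([48, 709, 117]);


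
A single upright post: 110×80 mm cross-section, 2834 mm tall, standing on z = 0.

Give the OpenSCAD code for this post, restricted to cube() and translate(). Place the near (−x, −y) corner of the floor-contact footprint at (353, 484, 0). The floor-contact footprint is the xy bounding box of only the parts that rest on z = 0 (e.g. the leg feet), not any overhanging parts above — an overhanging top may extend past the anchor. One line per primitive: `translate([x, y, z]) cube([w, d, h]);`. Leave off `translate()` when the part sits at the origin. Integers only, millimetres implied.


translate([353, 484, 0]) cube([110, 80, 2834]);


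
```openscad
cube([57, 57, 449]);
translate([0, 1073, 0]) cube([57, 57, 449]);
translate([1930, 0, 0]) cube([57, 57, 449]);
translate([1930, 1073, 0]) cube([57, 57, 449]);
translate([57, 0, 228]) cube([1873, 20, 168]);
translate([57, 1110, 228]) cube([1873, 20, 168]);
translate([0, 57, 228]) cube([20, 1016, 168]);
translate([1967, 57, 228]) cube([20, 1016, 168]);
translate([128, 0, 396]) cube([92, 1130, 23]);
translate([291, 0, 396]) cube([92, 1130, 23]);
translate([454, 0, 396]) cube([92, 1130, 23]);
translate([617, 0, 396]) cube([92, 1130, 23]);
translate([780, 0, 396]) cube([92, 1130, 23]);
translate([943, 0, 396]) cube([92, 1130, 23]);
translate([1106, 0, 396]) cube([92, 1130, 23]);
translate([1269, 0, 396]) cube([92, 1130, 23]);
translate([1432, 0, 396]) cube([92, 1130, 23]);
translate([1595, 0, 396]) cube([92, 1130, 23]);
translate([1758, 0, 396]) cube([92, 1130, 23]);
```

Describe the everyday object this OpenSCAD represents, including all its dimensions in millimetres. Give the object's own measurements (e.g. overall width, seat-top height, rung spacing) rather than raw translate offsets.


A bed frame 1987 mm long (x) by 1130 mm wide (y). Four 57×57 mm corner posts, 449 mm tall, at the corners of the footprint. Four rails of 20 mm thickness and 168 mm height run between adjacent posts with their undersides at z = 228 mm, their outer faces flush with the outside of the frame (the two x-running rails run between the posts' inner faces; the two y-running rails run between the posts' inner faces). 11 slats, each 92 mm wide (x) and 23 mm thick, lie across the top of the two x-running rails, running the full 1130 mm width of the frame in y; along x they sit between the end posts with a 71 mm gap after the −x posts and between neighbouring slats, leaving 80 mm before the +x posts.


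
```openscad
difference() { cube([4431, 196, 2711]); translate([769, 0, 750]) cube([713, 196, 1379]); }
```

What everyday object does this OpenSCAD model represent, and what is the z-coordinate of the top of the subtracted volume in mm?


A wall with a window opening. The window head height is 2129 mm.

A wall with a rectangular opening subtracted — a window. Sill at z = 750, opening 1379 mm tall, so the head is at 750 + 1379 = 2129 mm.


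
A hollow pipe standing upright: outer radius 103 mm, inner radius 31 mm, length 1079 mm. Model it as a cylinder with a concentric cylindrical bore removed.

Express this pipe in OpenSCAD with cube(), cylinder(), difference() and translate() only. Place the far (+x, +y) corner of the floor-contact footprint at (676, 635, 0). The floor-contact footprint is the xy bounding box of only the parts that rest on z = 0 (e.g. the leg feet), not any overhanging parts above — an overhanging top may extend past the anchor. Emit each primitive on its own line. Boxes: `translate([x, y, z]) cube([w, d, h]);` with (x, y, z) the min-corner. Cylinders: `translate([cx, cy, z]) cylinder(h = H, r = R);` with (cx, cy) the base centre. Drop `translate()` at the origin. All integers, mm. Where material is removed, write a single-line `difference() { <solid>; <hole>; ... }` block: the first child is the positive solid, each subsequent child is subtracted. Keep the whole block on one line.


difference() { translate([573, 532, 0]) cylinder(h = 1079, r = 103); translate([573, 532, 0]) cylinder(h = 1079, r = 31); }


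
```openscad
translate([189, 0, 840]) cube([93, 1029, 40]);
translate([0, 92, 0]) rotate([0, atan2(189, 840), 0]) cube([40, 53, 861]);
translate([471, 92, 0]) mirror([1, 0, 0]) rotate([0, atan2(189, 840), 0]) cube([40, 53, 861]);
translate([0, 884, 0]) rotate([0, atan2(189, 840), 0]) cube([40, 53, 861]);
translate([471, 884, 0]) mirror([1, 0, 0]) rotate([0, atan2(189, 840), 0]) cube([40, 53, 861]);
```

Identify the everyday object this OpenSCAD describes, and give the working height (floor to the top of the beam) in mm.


A sawhorse. The overall height is 880 mm.

A beam across two mirrored pairs of raked legs — a sawhorse. The beam's underside is at z = 840 (matching the legs' vertical rise in atan2(189, 840)) and the beam is 40 mm tall, so its top is at 840 + 40 = 880 mm. The raked legs top out at the beam's underside, so that is the highest point.


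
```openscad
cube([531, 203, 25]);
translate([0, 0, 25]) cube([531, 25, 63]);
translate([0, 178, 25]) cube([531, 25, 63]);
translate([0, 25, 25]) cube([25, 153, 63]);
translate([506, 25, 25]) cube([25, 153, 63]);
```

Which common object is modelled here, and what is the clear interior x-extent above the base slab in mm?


An open box. The internal width is 481 mm.

A 531×203 base slab with four walls standing on it — an open box. The base is 531 mm wide and the walls are 25 mm thick, so the internal width is 531 − 2 × 25 = 481 mm.


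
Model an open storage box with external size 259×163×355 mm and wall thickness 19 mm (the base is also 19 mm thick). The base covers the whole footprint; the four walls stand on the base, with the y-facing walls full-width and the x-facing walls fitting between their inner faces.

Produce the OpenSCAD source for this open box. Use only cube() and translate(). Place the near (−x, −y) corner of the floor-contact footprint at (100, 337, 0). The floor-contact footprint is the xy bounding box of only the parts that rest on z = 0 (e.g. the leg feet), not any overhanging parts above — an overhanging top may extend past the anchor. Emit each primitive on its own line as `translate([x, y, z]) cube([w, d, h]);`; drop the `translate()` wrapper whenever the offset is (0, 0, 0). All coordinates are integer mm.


translate([100, 337, 0]) cube([259, 163, 19]);
translate([100, 337, 19]) cube([259, 19, 336]);
translate([100, 481, 19]) cube([259, 19, 336]);
translate([100, 356, 19]) cube([19, 125, 336]);
translate([340, 356, 19]) cube([19, 125, 336]);


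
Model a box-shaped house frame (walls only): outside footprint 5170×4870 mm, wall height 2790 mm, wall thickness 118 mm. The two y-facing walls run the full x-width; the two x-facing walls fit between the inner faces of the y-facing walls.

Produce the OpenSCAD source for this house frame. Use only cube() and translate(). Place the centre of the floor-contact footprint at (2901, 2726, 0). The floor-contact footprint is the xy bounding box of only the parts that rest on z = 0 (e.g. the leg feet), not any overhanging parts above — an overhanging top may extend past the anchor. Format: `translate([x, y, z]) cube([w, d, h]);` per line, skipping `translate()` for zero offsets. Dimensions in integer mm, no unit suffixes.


translate([316, 291, 0]) cube([5170, 118, 2790]);
translate([316, 5043, 0]) cube([5170, 118, 2790]);
translate([316, 409, 0]) cube([118, 4634, 2790]);
translate([5368, 409, 0]) cube([118, 4634, 2790]);


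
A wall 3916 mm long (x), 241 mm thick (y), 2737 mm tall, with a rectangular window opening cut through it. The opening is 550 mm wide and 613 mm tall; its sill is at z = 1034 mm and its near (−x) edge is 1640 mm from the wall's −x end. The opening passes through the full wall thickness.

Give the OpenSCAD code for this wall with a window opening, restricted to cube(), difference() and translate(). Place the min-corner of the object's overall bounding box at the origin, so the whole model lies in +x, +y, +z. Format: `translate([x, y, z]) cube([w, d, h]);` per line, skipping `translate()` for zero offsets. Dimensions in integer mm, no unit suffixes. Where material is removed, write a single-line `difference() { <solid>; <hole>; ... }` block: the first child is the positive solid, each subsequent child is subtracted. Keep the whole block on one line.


difference() { cube([3916, 241, 2737]); translate([1640, 0, 1034]) cube([550, 241, 613]); }


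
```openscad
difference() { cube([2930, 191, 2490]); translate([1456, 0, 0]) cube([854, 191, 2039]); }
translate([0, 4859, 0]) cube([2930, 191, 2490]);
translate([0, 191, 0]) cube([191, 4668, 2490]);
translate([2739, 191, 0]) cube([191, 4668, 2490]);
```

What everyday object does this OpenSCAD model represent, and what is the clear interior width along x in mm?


A single room. The interior width is 2548 mm.

Four walls enclosing a rectangle with a door in the front wall — a room. Outside width 2930 minus two 191 mm walls gives 2548 mm.


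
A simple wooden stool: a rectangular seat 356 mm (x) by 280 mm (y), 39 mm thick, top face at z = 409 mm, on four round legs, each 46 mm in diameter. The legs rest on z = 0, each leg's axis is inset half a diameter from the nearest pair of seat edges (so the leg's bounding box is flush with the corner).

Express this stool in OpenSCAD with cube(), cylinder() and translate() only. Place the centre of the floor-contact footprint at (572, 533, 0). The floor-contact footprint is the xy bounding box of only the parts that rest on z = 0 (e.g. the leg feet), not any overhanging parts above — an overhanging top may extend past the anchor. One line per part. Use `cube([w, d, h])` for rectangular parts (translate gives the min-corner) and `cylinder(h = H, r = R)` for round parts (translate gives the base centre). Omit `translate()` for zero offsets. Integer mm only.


translate([394, 393, 370]) cube([356, 280, 39]);
translate([417, 416, 0]) cylinder(h = 370, r = 23);
translate([727, 416, 0]) cylinder(h = 370, r = 23);
translate([417, 650, 0]) cylinder(h = 370, r = 23);
translate([727, 650, 0]) cylinder(h = 370, r = 23);
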